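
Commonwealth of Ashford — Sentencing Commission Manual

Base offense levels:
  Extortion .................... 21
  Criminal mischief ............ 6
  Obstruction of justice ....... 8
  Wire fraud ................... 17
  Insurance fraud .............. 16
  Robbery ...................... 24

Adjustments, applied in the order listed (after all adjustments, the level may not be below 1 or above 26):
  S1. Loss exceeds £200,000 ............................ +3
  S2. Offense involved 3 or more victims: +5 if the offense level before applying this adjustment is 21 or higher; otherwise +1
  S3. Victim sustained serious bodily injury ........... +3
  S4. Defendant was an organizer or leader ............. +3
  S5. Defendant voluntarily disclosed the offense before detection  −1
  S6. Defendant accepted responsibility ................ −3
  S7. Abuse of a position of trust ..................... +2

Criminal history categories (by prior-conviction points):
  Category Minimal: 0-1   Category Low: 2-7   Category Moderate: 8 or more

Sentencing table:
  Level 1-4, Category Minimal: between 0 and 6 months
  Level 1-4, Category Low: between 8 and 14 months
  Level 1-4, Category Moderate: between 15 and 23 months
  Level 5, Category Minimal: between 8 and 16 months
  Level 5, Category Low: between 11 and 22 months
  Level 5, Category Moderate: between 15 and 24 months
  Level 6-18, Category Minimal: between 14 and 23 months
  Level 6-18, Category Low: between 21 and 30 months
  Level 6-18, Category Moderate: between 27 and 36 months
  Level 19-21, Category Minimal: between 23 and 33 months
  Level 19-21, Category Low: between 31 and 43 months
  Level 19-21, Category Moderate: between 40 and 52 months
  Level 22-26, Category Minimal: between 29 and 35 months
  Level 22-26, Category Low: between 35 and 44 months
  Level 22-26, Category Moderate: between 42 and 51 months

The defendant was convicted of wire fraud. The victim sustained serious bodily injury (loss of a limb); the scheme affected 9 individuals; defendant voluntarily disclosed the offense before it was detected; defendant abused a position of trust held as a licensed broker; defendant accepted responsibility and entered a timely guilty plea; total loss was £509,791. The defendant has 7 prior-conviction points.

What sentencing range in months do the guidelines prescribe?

Base offense level for wire fraud: 17.
S1 applies: 17 + 3 = 20.
S2 applies (level before this adjustment is 20 < 21, so +1): 20 + 1 = 21.
S3 applies: 21 + 3 = 24.
S5 applies: 24 − 1 = 23.
S6 applies: 23 − 3 = 20.
S7 applies: 20 + 2 = 22.
Final offense level: 22.
Criminal history: 7 prior points → Category Low (2-7).
Level 22 falls in the 22-26 band.
Grid: Level 22-26 × Category Low = 35-44 months.

35-44 months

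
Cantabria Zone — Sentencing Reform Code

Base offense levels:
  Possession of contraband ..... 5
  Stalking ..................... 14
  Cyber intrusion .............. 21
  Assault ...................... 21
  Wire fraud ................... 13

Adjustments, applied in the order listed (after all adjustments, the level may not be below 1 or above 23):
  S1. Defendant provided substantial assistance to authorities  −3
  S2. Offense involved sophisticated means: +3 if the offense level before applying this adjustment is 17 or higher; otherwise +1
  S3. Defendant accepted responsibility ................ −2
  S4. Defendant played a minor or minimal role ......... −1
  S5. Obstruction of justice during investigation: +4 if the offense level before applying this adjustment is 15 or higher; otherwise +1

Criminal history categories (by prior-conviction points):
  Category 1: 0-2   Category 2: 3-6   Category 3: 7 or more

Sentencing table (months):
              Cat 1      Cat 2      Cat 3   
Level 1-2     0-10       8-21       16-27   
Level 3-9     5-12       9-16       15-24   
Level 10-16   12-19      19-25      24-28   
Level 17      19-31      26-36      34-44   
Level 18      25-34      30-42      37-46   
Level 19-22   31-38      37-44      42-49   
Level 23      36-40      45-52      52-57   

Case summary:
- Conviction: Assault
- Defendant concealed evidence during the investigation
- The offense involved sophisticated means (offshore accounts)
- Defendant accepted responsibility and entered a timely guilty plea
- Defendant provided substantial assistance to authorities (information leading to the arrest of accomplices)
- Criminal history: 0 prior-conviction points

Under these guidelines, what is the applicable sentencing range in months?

Base offense level for assault: 21.
S1 applies: 21 − 3 = 18.
S2 applies (level before this adjustment is 18 ≥ 17, so +3): 18 + 3 = 21.
S3 applies: 21 − 2 = 19.
S4 does not apply.
S5 applies (level before this adjustment is 19 ≥ 15, so +4): 19 + 4 = 23.
Final offense level: 23.
Criminal history: 0 prior points → Category 1 (0-2).
Level 23 falls in the 23 band.
Grid: Level 23 × Category 1 = 36-40 months.

36-40 months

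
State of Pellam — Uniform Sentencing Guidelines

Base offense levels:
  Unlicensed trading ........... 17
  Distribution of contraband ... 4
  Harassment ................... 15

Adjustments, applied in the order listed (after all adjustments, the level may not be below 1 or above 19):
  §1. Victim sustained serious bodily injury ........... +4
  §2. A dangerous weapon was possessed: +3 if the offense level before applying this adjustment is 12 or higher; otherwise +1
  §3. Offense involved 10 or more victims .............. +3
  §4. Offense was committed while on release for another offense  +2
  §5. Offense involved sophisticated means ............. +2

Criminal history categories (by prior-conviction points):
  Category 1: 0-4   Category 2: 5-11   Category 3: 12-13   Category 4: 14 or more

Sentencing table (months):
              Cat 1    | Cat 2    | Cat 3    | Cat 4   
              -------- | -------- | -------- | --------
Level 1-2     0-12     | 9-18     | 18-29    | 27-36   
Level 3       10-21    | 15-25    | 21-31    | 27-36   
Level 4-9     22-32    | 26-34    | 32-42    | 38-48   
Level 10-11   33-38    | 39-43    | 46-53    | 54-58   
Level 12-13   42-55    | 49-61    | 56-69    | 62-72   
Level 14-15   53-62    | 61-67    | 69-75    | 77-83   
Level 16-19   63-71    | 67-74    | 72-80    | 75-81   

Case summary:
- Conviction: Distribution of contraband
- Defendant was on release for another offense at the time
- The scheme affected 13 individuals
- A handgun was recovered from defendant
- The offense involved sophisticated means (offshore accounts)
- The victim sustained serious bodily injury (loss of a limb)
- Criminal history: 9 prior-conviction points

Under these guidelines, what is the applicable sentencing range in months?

Base offense level for distribution of contraband: 4.
§1 applies: 4 + 4 = 8.
§2 applies (level before this adjustment is 8 < 12, so +1): 8 + 1 = 9.
§3 applies: 9 + 3 = 12.
§4 applies: 12 + 2 = 14.
§5 applies: 14 + 2 = 16.
Final offense level: 16.
Criminal history: 9 prior points → Category 2 (5-11).
Level 16 falls in the 16-19 band.
Grid: Level 16-19 × Category 2 = 67-74 months.

67-74 months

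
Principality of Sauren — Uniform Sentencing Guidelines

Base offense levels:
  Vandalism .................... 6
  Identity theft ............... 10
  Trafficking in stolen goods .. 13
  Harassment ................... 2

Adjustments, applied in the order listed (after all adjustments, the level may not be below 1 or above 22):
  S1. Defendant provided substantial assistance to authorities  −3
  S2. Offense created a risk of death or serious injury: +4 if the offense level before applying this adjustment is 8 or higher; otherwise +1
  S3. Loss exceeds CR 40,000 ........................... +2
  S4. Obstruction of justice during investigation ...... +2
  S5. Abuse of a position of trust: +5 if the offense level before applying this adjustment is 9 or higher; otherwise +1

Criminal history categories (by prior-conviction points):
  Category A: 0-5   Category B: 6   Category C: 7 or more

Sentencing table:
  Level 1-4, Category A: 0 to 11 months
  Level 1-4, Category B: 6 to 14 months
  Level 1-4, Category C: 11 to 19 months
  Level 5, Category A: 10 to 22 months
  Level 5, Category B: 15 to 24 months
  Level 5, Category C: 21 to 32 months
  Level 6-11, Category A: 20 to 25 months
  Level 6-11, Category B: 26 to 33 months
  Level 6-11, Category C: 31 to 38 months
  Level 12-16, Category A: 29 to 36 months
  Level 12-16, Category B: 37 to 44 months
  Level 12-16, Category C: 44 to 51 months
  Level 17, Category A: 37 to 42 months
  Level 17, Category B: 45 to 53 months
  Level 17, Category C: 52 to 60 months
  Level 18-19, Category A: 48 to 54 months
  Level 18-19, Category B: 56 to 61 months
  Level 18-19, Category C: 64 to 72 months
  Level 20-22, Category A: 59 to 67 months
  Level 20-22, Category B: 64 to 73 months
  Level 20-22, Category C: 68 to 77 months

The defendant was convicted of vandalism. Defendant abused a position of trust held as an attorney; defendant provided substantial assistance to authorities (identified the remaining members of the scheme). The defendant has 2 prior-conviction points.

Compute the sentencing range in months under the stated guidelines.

0-11 months

Base offense level for vandalism: 6.
S1 applies: 6 − 3 = 3.
S2 does not apply.
S4 does not apply.
S5 applies (level before this adjustment is 3 < 9, so +1): 3 + 1 = 4.
Final offense level: 4.
Criminal history: 2 prior points → Category A (0-5).
Level 4 falls in the 1-4 band.
Grid: Level 1-4 × Category A = 0-11 months.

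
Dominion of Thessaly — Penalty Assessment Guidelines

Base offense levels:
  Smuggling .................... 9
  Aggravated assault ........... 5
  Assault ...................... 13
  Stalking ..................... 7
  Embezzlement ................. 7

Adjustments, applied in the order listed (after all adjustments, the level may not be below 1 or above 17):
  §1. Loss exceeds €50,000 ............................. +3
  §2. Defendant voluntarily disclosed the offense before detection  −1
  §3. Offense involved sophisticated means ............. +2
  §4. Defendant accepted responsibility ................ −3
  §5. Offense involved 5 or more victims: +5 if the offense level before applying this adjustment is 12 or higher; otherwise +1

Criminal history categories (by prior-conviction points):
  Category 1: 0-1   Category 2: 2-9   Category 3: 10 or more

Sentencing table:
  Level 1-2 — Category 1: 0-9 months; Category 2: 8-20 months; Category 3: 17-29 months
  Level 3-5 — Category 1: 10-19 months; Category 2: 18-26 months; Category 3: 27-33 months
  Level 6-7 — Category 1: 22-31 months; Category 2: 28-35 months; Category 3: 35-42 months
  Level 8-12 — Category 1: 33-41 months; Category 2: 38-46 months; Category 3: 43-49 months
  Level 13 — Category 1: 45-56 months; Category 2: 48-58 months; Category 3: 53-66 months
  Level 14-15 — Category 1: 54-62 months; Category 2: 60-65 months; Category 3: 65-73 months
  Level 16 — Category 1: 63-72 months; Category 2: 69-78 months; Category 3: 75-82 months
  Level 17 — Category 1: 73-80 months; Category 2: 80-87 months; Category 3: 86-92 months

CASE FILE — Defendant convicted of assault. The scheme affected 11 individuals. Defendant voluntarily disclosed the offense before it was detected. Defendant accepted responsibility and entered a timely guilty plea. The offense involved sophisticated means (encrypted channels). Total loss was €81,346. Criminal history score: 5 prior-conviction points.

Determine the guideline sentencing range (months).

80-87 months

Base offense level for assault: 13.
§1 applies: 13 + 3 = 16.
§2 applies: 16 − 1 = 15.
§3 applies: 15 + 2 = 17.
§4 applies: 17 − 3 = 14.
§5 applies (level before this adjustment is 14 ≥ 12, so +5): 14 + 5 = 19.
Level 19 exceeds the maximum of 17; capped at 17.
Final offense level: 17.
Criminal history: 5 prior points → Category 2 (2-9).
Level 17 falls in the 17 band.
Grid: Level 17 × Category 2 = 80-87 months.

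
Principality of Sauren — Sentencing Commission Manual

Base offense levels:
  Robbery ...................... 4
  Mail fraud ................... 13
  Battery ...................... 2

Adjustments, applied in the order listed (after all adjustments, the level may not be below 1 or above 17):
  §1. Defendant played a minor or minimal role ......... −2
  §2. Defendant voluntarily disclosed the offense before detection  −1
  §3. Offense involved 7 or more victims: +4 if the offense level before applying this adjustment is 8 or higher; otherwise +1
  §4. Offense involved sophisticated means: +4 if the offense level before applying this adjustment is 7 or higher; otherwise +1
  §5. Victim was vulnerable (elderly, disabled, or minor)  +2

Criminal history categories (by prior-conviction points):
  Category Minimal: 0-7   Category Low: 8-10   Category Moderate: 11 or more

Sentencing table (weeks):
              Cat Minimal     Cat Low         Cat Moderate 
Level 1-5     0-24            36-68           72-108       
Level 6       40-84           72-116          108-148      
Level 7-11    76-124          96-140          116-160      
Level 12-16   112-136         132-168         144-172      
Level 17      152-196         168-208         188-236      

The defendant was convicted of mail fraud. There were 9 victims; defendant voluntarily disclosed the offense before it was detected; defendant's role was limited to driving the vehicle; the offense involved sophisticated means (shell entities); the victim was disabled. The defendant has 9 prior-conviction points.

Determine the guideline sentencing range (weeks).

168-208 weeks

Base offense level for mail fraud: 13.
§1 applies: 13 − 2 = 11.
§2 applies: 11 − 1 = 10.
§3 applies (level before this adjustment is 10 ≥ 8, so +4): 10 + 4 = 14.
§4 applies (level before this adjustment is 14 ≥ 7, so +4): 14 + 4 = 18.
§5 applies: 18 + 2 = 20.
Level 20 exceeds the maximum of 17; capped at 17.
Final offense level: 17.
Criminal history: 9 prior points → Category Low (8-10).
Level 17 falls in the 17 band.
Grid: Level 17 × Category Low = 168-208 weeks.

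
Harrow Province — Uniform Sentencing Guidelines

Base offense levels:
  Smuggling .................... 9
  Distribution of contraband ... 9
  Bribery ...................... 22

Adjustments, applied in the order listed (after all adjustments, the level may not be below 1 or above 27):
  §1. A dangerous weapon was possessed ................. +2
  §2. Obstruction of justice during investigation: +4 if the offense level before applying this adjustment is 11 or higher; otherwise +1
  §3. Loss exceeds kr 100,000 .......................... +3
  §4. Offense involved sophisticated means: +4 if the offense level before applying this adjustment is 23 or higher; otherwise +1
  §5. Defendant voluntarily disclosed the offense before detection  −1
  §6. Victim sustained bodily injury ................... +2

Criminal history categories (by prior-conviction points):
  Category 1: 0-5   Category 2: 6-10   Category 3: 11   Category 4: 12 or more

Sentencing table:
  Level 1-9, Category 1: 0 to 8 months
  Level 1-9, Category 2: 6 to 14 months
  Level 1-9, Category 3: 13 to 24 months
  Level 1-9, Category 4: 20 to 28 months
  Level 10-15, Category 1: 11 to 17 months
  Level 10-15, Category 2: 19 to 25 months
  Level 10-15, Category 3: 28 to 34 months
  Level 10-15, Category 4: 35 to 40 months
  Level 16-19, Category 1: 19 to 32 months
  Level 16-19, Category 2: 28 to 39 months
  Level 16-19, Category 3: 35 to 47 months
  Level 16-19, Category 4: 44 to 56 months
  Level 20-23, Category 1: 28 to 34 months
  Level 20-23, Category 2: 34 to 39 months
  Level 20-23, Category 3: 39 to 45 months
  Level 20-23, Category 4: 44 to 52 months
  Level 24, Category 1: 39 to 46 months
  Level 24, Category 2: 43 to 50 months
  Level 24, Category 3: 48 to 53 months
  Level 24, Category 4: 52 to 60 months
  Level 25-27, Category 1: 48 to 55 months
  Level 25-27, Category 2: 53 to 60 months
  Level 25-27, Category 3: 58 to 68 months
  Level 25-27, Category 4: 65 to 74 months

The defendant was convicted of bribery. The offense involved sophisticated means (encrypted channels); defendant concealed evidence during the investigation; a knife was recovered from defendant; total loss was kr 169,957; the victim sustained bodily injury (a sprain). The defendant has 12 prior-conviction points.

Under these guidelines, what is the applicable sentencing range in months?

65-74 months

Base offense level for bribery: 22.
§1 applies: 22 + 2 = 24.
§2 applies (level before this adjustment is 24 ≥ 11, so +4): 24 + 4 = 28.
§3 applies: 28 + 3 = 31.
§4 applies (level before this adjustment is 31 ≥ 23, so +4): 31 + 4 = 35.
§5 does not apply.
§6 applies: 35 + 2 = 37.
Level 37 exceeds the maximum of 27; capped at 27.
Final offense level: 27.
Criminal history: 12 prior points → Category 4 (12+).
Level 27 falls in the 25-27 band.
Grid: Level 25-27 × Category 4 = 65-74 months.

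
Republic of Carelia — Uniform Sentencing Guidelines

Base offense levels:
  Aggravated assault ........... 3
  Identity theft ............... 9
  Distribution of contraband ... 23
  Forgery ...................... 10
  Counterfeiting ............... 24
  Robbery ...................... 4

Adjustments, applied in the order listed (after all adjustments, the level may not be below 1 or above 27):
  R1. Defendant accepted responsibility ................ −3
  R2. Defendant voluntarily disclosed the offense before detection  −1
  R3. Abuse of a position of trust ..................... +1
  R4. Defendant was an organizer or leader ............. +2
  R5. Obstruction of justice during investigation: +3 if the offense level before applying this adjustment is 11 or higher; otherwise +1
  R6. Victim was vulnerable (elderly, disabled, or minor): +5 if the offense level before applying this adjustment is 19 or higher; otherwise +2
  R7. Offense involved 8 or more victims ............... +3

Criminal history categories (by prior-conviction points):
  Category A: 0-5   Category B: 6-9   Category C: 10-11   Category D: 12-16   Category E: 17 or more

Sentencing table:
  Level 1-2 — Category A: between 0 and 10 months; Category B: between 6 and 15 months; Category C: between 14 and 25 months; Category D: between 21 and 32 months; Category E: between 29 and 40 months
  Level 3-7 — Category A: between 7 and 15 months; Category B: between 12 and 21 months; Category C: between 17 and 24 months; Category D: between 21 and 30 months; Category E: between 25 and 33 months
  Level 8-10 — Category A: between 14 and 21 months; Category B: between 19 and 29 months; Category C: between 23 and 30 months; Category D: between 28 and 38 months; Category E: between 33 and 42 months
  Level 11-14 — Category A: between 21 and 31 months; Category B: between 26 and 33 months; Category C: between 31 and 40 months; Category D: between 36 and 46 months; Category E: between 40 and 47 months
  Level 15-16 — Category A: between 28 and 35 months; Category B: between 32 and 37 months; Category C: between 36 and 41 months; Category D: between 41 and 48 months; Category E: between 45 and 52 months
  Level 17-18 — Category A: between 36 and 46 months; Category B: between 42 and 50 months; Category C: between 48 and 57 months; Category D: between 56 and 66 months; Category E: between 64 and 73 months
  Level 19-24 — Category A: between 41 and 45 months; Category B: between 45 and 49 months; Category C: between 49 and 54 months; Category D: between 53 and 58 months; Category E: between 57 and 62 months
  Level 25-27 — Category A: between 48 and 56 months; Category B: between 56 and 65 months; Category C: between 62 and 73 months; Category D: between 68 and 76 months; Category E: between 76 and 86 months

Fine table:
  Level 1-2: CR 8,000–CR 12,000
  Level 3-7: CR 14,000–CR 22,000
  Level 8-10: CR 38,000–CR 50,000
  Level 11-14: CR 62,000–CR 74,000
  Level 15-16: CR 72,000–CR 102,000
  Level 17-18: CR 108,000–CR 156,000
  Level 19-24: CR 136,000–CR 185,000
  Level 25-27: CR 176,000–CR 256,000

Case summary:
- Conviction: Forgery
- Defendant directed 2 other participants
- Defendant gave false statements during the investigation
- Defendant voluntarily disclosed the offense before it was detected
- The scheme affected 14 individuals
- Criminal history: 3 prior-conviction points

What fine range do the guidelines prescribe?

CR 108,000–CR 156,000

Base offense level for forgery: 10.
R2 applies: 10 − 1 = 9.
R3 does not apply.
R4 applies: 9 + 2 = 11.
R5 applies (level before this adjustment is 11 ≥ 11, so +3): 11 + 3 = 14.
R7 applies: 14 + 3 = 17.
Final offense level: 17.
Level 17 falls in the 17-18 band.
Fine table: Level 17-18 → CR 108,000–CR 156,000.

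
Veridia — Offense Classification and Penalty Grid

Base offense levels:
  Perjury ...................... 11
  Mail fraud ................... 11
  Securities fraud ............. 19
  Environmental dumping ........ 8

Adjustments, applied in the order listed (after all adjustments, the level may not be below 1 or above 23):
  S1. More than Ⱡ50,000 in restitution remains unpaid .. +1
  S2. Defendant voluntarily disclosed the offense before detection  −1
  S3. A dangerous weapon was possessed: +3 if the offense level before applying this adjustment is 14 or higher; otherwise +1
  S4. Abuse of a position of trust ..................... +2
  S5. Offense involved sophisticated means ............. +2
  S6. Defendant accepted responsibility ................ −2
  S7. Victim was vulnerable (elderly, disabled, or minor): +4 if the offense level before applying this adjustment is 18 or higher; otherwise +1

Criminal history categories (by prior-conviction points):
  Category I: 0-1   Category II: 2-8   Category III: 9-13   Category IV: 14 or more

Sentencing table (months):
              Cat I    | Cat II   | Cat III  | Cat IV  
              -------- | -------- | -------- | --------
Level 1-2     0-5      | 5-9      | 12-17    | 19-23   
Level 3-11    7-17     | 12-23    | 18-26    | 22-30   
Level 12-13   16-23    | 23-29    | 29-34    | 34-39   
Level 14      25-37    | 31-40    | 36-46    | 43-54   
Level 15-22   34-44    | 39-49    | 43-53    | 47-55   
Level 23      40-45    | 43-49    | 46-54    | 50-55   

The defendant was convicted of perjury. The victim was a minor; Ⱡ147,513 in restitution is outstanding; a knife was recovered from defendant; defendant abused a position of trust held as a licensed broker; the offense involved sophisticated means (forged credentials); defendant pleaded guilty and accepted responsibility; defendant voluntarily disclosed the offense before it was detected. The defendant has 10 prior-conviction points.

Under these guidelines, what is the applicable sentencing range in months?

43-53 months

Base offense level for perjury: 11.
S1 applies: 11 + 1 = 12.
S2 applies: 12 − 1 = 11.
S3 applies (level before this adjustment is 11 < 14, so +1): 11 + 1 = 12.
S4 applies: 12 + 2 = 14.
S5 applies: 14 + 2 = 16.
S6 applies: 16 − 2 = 14.
S7 applies (level before this adjustment is 14 < 18, so +1): 14 + 1 = 15.
Final offense level: 15.
Criminal history: 10 prior points → Category III (9-13).
Level 15 falls in the 15-22 band.
Grid: Level 15-22 × Category III = 43-53 months.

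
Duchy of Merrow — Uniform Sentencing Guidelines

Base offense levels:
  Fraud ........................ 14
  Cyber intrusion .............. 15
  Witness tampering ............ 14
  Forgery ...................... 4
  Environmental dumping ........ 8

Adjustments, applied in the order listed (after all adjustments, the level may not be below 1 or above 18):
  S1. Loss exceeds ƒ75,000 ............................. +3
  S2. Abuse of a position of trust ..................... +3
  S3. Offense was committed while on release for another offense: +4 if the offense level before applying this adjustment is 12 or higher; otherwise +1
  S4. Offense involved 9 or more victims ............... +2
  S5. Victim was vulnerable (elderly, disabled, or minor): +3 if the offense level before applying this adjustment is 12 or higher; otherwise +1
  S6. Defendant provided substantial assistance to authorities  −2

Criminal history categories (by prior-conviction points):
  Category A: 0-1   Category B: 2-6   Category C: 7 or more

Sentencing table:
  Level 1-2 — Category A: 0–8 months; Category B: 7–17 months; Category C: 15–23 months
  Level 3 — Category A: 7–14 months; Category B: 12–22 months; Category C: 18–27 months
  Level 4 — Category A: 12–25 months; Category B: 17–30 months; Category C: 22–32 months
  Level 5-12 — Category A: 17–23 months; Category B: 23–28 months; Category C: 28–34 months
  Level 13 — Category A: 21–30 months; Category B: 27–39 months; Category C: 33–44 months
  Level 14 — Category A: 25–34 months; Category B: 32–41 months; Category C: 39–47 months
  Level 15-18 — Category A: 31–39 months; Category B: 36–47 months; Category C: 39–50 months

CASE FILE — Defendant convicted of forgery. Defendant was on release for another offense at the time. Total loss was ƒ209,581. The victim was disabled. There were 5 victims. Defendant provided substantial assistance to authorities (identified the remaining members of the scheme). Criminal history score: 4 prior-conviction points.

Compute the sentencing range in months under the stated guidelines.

Base offense level for forgery: 4.
S1 applies: 4 + 3 = 7.
S3 applies (level before this adjustment is 7 < 12, so +1): 7 + 1 = 8.
S4 does not apply.
S5 applies (level before this adjustment is 8 < 12, so +1): 8 + 1 = 9.
S6 applies: 9 − 2 = 7.
Final offense level: 7.
Criminal history: 4 prior points → Category B (2-6).
Level 7 falls in the 5-12 band.
Grid: Level 5-12 × Category B = 23-28 months.

23-28 months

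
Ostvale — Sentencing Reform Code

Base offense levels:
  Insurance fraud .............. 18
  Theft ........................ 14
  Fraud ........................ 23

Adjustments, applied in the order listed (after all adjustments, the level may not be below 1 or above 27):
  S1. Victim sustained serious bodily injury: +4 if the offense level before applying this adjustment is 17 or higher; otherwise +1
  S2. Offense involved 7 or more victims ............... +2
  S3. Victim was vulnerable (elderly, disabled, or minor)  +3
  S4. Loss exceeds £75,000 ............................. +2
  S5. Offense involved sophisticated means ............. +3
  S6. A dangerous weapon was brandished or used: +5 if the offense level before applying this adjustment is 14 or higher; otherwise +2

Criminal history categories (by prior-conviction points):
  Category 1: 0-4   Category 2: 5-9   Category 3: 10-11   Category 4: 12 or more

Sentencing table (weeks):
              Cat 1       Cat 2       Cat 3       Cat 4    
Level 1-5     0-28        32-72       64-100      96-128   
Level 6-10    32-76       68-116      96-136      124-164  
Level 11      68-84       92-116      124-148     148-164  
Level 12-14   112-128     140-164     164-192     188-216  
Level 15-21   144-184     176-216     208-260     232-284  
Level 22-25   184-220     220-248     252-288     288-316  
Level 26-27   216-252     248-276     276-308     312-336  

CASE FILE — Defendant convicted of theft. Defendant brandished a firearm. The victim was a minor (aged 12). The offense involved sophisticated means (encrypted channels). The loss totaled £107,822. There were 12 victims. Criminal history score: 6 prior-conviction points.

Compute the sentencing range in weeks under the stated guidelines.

Base offense level for theft: 14.
S1 does not apply.
S2 applies: 14 + 2 = 16.
S3 applies: 16 + 3 = 19.
S4 applies: 19 + 2 = 21.
S5 applies: 21 + 3 = 24.
S6 applies (level before this adjustment is 24 ≥ 14, so +5): 24 + 5 = 29.
Level 29 exceeds the maximum of 27; capped at 27.
Final offense level: 27.
Criminal history: 6 prior points → Category 2 (5-9).
Level 27 falls in the 26-27 band.
Grid: Level 26-27 × Category 2 = 248-276 weeks.

248-276 weeks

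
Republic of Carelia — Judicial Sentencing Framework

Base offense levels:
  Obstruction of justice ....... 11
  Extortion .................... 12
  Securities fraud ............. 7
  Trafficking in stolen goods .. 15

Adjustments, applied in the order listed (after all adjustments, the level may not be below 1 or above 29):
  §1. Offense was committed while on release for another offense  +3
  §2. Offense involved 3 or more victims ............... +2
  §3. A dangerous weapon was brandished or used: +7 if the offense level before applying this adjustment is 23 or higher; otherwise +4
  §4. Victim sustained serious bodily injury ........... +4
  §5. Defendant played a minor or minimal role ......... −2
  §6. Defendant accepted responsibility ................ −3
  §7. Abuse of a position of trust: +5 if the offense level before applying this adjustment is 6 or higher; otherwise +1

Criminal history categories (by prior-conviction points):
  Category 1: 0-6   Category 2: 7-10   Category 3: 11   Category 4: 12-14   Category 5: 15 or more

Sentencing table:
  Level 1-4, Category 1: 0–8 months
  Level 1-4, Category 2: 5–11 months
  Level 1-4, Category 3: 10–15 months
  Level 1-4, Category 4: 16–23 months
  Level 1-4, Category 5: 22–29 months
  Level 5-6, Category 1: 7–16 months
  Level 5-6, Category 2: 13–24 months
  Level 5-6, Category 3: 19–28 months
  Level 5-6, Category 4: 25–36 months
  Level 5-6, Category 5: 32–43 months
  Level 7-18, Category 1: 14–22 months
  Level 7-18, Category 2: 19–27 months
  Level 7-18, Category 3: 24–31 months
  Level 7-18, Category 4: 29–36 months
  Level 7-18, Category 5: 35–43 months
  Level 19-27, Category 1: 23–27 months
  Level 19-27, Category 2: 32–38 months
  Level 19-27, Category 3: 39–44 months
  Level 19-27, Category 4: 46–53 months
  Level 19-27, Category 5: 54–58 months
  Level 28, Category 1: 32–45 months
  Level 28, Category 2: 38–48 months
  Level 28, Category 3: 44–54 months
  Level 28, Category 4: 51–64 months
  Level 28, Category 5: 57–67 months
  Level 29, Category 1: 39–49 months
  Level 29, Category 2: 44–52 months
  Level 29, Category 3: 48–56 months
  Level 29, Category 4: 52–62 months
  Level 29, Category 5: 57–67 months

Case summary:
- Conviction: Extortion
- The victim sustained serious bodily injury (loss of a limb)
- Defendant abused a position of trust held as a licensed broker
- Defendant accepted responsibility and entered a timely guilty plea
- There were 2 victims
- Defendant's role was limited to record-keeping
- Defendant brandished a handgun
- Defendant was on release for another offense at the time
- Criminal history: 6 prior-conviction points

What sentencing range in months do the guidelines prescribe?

Base offense level for extortion: 12.
§1 applies: 12 + 3 = 15.
§3 applies (level before this adjustment is 15 < 23, so +4): 15 + 4 = 19.
§4 applies: 19 + 4 = 23.
§5 applies: 23 − 2 = 21.
§6 applies: 21 − 3 = 18.
§7 applies (level before this adjustment is 18 ≥ 6, so +5): 18 + 5 = 23.
Final offense level: 23.
Criminal history: 6 prior points → Category 1 (0-6).
Level 23 falls in the 19-27 band.
Grid: Level 19-27 × Category 1 = 23-27 months.

23-27 months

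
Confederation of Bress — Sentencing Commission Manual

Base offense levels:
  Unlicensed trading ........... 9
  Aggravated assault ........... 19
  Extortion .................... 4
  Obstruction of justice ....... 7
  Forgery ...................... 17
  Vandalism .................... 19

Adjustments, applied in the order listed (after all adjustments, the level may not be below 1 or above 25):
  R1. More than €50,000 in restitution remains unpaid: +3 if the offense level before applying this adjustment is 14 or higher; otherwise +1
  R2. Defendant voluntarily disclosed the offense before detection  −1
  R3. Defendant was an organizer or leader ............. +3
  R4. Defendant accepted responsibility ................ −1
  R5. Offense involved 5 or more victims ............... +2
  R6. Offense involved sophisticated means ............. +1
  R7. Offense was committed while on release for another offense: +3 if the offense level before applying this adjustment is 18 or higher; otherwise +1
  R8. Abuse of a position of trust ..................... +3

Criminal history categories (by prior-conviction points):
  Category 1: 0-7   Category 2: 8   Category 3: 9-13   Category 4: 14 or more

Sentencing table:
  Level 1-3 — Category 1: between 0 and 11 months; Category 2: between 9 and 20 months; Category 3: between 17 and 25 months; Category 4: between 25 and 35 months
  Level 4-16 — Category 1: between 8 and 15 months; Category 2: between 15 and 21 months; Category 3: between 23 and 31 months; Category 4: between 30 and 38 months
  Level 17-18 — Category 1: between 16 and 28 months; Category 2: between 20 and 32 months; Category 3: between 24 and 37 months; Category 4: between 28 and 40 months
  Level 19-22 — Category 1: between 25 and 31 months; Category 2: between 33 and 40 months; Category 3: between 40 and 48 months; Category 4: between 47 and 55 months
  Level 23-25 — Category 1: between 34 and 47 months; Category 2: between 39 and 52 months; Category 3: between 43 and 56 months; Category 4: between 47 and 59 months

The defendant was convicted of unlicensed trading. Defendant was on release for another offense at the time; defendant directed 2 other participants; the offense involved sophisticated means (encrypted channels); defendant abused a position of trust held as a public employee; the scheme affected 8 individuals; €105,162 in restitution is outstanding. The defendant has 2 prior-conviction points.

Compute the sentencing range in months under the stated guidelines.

Base offense level for unlicensed trading: 9.
R1 applies (level before this adjustment is 9 < 14, so +1): 9 + 1 = 10.
R2 does not apply.
R3 applies: 10 + 3 = 13.
R5 applies: 13 + 2 = 15.
R6 applies: 15 + 1 = 16.
R7 applies (level before this adjustment is 16 < 18, so +1): 16 + 1 = 17.
R8 applies: 17 + 3 = 20.
Final offense level: 20.
Criminal history: 2 prior points → Category 1 (0-7).
Level 20 falls in the 19-22 band.
Grid: Level 19-22 × Category 1 = 25-31 months.

25-31 months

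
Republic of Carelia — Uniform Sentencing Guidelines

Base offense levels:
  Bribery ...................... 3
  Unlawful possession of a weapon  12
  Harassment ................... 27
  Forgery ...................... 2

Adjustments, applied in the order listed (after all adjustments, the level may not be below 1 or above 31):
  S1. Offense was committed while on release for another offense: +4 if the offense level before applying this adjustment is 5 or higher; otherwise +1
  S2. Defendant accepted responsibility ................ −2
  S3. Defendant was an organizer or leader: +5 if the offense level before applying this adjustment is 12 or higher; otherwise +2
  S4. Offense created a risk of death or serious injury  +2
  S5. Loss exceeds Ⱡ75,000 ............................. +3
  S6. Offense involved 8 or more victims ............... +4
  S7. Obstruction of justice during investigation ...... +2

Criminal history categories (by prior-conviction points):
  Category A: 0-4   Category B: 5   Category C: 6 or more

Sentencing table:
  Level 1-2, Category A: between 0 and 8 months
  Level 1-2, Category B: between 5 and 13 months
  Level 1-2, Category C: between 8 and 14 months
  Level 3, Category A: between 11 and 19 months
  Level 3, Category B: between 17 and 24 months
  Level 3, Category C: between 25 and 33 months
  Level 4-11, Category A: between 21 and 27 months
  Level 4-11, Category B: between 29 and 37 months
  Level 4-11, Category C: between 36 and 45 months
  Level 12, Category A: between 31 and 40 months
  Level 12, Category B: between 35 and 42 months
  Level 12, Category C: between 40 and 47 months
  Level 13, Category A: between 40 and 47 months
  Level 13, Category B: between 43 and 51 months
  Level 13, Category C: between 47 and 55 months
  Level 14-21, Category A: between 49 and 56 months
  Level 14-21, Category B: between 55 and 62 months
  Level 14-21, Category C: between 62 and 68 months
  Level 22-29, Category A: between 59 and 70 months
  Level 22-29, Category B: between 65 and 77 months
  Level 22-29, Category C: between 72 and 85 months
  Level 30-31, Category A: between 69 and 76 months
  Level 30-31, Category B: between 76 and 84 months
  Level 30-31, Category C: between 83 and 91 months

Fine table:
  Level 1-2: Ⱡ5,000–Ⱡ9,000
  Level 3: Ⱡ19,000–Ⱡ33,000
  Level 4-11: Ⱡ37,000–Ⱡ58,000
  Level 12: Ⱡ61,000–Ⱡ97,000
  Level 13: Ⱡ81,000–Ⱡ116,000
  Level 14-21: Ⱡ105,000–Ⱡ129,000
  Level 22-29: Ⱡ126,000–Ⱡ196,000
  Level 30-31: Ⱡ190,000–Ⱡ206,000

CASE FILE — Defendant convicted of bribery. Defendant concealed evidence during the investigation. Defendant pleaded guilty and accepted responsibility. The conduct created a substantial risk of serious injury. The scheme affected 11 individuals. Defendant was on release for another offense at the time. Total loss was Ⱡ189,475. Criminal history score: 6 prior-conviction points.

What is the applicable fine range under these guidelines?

Ⱡ81,000–Ⱡ116,000

Base offense level for bribery: 3.
S1 applies (level before this adjustment is 3 < 5, so +1): 3 + 1 = 4.
S2 applies: 4 − 2 = 2.
S3 does not apply.
S4 applies: 2 + 2 = 4.
S5 applies: 4 + 3 = 7.
S6 applies: 7 + 4 = 11.
S7 applies: 11 + 2 = 13.
Final offense level: 13.
Level 13 falls in the 13 band.
Fine table: Level 13 → Ⱡ81,000–Ⱡ116,000.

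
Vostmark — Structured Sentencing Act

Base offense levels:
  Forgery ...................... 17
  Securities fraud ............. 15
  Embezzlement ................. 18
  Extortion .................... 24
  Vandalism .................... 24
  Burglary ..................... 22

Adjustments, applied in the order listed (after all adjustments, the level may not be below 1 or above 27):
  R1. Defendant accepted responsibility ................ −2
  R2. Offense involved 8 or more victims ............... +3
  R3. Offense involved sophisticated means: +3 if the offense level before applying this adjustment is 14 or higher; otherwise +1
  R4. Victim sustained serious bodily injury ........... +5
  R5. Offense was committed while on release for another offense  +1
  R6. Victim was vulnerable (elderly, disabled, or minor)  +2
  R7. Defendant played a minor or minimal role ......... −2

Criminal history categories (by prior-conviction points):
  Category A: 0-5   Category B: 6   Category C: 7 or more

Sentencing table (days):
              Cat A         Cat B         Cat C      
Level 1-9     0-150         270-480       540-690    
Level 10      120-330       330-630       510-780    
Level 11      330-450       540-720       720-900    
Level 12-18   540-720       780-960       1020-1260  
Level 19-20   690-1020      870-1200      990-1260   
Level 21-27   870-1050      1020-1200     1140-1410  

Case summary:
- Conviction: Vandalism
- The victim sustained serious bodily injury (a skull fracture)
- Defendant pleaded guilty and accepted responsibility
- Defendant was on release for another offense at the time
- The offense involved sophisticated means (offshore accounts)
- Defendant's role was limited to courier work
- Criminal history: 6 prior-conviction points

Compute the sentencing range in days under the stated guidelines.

Base offense level for vandalism: 24.
R1 applies: 24 − 2 = 22.
R2 does not apply.
R3 applies (level before this adjustment is 22 ≥ 14, so +3): 22 + 3 = 25.
R4 applies: 25 + 5 = 30.
R5 applies: 30 + 1 = 31.
R7 applies: 31 − 2 = 29.
Level 29 exceeds the maximum of 27; capped at 27.
Final offense level: 27.
Criminal history: 6 prior points → Category B (6).
Level 27 falls in the 21-27 band.
Grid: Level 21-27 × Category B = 1020-1200 days.

1020-1200 days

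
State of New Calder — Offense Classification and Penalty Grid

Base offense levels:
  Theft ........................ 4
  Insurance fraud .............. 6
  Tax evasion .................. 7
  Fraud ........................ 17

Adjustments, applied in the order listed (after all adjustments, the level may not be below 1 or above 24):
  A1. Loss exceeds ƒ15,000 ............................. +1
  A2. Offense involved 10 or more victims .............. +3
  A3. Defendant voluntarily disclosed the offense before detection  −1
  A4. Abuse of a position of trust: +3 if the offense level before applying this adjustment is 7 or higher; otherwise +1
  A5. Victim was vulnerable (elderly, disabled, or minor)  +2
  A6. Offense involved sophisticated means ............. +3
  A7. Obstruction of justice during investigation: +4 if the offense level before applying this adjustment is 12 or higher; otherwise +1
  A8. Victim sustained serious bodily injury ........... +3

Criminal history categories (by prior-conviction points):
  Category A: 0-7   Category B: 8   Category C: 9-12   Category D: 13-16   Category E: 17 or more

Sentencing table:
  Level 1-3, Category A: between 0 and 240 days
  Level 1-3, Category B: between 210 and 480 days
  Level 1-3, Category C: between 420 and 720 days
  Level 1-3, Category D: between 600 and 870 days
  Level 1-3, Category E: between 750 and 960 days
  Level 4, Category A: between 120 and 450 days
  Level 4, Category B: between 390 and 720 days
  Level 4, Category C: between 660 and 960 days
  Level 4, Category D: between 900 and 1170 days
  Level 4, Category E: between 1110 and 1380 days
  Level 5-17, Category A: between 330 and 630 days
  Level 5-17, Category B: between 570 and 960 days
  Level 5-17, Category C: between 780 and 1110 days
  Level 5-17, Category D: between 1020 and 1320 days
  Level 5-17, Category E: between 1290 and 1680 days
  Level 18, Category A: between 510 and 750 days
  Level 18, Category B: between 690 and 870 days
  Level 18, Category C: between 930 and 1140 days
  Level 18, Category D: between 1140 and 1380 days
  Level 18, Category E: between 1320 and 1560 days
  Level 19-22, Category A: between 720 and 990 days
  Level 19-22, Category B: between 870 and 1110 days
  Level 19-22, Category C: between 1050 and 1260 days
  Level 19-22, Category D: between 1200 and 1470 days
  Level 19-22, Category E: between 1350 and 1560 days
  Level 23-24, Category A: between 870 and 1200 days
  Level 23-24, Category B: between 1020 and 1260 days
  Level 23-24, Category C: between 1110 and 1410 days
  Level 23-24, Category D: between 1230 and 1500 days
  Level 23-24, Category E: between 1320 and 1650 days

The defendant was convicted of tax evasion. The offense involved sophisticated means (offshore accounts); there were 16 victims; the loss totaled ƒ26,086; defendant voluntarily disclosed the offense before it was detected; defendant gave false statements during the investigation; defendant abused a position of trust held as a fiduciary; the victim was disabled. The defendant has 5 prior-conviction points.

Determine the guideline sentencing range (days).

Base offense level for tax evasion: 7.
A1 applies: 7 + 1 = 8.
A2 applies: 8 + 3 = 11.
A3 applies: 11 − 1 = 10.
A4 applies (level before this adjustment is 10 ≥ 7, so +3): 10 + 3 = 13.
A5 applies: 13 + 2 = 15.
A6 applies: 15 + 3 = 18.
A7 applies (level before this adjustment is 18 ≥ 12, so +4): 18 + 4 = 22.
Final offense level: 22.
Criminal history: 5 prior points → Category A (0-7).
Level 22 falls in the 19-22 band.
Grid: Level 19-22 × Category A = 720-990 days.

720-990 days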